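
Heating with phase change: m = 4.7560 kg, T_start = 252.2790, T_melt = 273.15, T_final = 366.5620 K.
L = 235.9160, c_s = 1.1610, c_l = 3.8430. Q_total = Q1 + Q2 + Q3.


Q1 (sensible, solid) = 4.7560 * 1.1610 * 20.8710 = 115.2437 kJ
Q2 (latent) = 4.7560 * 235.9160 = 1122.0165 kJ
Q3 (sensible, liquid) = 4.7560 * 3.8430 * 93.4120 = 1707.3199 kJ
Q_total = 2944.5801 kJ

2944.5801 kJ


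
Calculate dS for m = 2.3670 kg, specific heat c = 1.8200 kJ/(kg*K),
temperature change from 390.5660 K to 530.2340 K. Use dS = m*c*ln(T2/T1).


T2/T1 = 1.3576
ln(T2/T1) = 0.3057
dS = 2.3670 * 1.8200 * 0.3057 = 1.3170 kJ/K

1.3170 kJ/K


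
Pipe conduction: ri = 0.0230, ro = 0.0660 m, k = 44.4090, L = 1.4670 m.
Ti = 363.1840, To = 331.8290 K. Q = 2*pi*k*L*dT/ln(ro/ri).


dT = 31.3550 K
ln(ro/ri) = 1.0542
Q = 2*pi*44.4090*1.4670*31.3550 / 1.0542 = 12175.3381 W

12175.3381 W


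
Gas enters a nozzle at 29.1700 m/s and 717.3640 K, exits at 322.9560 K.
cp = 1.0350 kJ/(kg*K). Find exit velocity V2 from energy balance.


dT = 394.4080 K
2*cp*1000*dT = 816424.5600
V1^2 = 850.8889
V2 = sqrt(817275.4489) = 904.0329 m/s

904.0329 m/s


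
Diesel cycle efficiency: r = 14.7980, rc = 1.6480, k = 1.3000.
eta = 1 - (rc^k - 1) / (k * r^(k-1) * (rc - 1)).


r^(k-1) = 2.2442
rc^k = 1.9145
eta = 0.5163 = 51.6294%

51.6294%


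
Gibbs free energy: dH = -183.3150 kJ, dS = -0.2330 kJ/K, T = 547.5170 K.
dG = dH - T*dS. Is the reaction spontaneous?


T*dS = 547.5170 * -0.2330 = -127.5715 kJ
dG = -183.3150 + 127.5715 = -55.7435 kJ (spontaneous)

dG = -55.7435 kJ, spontaneous


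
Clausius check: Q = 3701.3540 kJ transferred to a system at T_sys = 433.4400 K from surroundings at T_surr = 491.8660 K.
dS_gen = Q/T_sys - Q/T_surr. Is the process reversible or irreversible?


dS_sys = 3701.3540/433.4400 = 8.5395 kJ/K
dS_surr = -3701.3540/491.8660 = -7.5251 kJ/K
dS_gen = 8.5395 - 7.5251 = 1.0144 kJ/K (irreversible)

dS_gen = 1.0144 kJ/K, irreversible


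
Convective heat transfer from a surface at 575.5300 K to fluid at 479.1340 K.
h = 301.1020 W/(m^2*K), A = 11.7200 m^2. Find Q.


dT = 96.3960 K
Q = 301.1020 * 11.7200 * 96.3960 = 340173.3328 W

340173.3328 W


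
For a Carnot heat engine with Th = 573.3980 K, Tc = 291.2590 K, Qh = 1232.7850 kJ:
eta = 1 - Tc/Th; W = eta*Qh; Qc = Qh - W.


eta = 1 - 291.2590/573.3980 = 0.4920
W = 0.4920 * 1232.7850 = 606.5887 kJ
Qc = 1232.7850 - 606.5887 = 626.1963 kJ

eta = 49.2047%, W = 606.5887 kJ, Qc = 626.1963 kJ


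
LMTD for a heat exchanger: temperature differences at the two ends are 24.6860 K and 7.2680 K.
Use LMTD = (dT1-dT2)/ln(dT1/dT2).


dT1/dT2 = 3.3965
ln(dT1/dT2) = 1.2228
LMTD = 17.4180 / 1.2228 = 14.2449 K

14.2449 K


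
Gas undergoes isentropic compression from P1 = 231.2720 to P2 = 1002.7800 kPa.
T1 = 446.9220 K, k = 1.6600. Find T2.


(k-1)/k = 0.3976
(P2/P1)^exp = 1.7918
T2 = 446.9220 * 1.7918 = 800.8103 K

800.8103 K


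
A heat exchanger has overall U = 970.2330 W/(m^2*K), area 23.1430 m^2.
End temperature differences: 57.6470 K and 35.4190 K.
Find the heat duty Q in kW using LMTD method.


LMTD = 45.6343 K
Q = 970.2330 * 23.1430 * 45.6343 = 1024677.1299 W = 1024.6771 kW

1024.6771 kW


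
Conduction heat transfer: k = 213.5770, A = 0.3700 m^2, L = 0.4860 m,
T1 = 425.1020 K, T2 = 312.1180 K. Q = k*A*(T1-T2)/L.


dT = 112.9840 K
Q = 213.5770 * 0.3700 * 112.9840 / 0.4860 = 18371.1728 W

18371.1728 W


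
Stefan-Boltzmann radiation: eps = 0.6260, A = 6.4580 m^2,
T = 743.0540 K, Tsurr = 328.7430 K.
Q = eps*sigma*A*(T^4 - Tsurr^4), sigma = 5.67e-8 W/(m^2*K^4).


T^4 = 3.0485e+11
Tsurr^4 = 1.1680e+10
Q = 0.6260 * 5.67e-8 * 6.4580 * 2.9317e+11 = 67200.2282 W

67200.2282 W


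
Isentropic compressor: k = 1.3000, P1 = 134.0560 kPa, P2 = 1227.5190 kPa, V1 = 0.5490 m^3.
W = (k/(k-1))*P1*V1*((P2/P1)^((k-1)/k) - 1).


(k-1)/k = 0.2308
(P2/P1)^exp = 1.6670
W = 4.3333 * 134.0560 * 0.5490 * (1.6670 - 1) = 212.7251 kJ

212.7251 kJ


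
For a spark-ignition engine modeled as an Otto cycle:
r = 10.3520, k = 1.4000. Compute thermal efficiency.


r^(k-1) = 2.5469
eta = 1 - 1/2.5469 = 0.6074 = 60.7364%

60.7364%


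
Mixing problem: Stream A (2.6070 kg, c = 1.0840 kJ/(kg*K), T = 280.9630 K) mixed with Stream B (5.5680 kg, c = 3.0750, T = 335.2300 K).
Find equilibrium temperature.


num = 6533.6720
den = 19.9476
Tf = 327.5420 K

327.5420 K


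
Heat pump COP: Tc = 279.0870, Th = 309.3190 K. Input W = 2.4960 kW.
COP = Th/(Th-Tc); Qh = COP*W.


COP = 309.3190 / 30.2320 = 10.2315
Qh = 10.2315 * 2.4960 = 25.5378 kW

COP = 10.2315, Qh = 25.5378 kW


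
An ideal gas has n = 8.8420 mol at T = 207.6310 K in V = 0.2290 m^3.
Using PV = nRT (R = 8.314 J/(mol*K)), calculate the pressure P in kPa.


P = nRT/V = 8.8420 * 8.314 * 207.6310 / 0.2290
= 15263.4506 / 0.2290 = 66652.6229 Pa = 66.6526 kPa

66.6526 kPa


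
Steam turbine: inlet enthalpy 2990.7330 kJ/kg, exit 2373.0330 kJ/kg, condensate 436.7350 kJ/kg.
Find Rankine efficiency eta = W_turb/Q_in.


W = 617.7000 kJ/kg
Q_in = 2553.9980 kJ/kg
eta = 0.2419 = 24.1856%

eta = 24.1856%


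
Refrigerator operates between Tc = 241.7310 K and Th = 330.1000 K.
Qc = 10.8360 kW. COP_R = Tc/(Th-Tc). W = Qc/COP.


COP = 241.7310 / 88.3690 = 2.7355
W = 10.8360 / 2.7355 = 3.9613 kW

COP = 2.7355, W = 3.9613 kW


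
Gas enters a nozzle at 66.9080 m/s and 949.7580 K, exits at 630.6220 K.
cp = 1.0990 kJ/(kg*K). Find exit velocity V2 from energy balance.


dT = 319.1360 K
2*cp*1000*dT = 701460.9280
V1^2 = 4476.6805
V2 = sqrt(705937.6085) = 840.2009 m/s

840.2009 m/s


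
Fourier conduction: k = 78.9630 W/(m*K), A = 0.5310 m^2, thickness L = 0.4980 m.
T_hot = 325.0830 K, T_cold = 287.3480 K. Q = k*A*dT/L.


dT = 37.7350 K
Q = 78.9630 * 0.5310 * 37.7350 / 0.4980 = 3177.1167 W

3177.1167 W


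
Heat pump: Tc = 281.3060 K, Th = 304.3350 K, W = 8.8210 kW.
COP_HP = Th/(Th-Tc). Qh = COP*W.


COP = 304.3350 / 23.0290 = 13.2153
Qh = 13.2153 * 8.8210 = 116.5721 kW

COP = 13.2153, Qh = 116.5721 kW


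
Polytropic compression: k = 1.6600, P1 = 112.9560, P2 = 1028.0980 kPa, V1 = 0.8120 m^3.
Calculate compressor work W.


(k-1)/k = 0.3976
(P2/P1)^exp = 2.4062
W = 2.5152 * 112.9560 * 0.8120 * (2.4062 - 1) = 324.4060 kJ

324.4060 kJ


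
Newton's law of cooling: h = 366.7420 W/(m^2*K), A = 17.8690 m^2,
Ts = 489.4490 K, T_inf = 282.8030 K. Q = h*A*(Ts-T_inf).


dT = 206.6460 K
Q = 366.7420 * 17.8690 * 206.6460 = 1354215.8765 W

1354215.8765 W


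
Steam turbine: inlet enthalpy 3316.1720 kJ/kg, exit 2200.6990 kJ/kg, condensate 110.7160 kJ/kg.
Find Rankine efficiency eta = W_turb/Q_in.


W = 1115.4730 kJ/kg
Q_in = 3205.4560 kJ/kg
eta = 0.3480 = 34.7992%

eta = 34.7992%


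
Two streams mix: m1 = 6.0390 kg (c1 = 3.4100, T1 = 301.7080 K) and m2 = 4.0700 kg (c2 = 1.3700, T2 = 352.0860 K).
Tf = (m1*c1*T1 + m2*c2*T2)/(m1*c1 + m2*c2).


num = 8176.2662
den = 26.1689
Tf = 312.4422 K

312.4422 K


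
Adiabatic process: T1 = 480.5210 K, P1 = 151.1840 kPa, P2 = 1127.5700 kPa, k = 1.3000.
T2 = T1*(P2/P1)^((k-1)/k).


(k-1)/k = 0.2308
(P2/P1)^exp = 1.5899
T2 = 480.5210 * 1.5899 = 763.9946 K

763.9946 K


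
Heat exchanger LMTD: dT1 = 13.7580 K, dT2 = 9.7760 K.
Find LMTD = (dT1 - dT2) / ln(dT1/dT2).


dT1/dT2 = 1.4073
ln(dT1/dT2) = 0.3417
LMTD = 3.9820 / 0.3417 = 11.6538 K

11.6538 K


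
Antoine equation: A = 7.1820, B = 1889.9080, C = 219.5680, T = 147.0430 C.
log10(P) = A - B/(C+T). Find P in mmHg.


C+T = 366.6110
B/(C+T) = 5.1551
log10(P) = 7.1820 - 5.1551 = 2.0269
P = 10^2.0269 = 106.3954 mmHg

106.3954 mmHg


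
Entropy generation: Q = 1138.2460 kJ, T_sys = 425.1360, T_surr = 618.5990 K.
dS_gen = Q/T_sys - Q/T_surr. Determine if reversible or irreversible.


dS_sys = 1138.2460/425.1360 = 2.6774 kJ/K
dS_surr = -1138.2460/618.5990 = -1.8400 kJ/K
dS_gen = 2.6774 - 1.8400 = 0.8373 kJ/K (irreversible)

dS_gen = 0.8373 kJ/K, irreversible


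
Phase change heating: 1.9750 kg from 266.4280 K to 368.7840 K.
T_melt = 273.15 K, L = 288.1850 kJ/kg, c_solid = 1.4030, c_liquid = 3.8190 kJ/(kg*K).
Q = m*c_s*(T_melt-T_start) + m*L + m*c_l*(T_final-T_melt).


Q1 (sensible, solid) = 1.9750 * 1.4030 * 6.7220 = 18.6262 kJ
Q2 (latent) = 1.9750 * 288.1850 = 569.1654 kJ
Q3 (sensible, liquid) = 1.9750 * 3.8190 * 95.6340 = 721.3218 kJ
Q_total = 1309.1134 kJ

1309.1134 kJ


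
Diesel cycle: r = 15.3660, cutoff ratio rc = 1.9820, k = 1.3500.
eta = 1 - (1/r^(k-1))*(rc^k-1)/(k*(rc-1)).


r^(k-1) = 2.6019
rc^k = 2.5182
eta = 0.5599 = 55.9864%

55.9864%


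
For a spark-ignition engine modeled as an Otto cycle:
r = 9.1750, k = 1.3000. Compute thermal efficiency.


r^(k-1) = 1.9444
eta = 1 - 1/1.9444 = 0.4857 = 48.5698%

48.5698%


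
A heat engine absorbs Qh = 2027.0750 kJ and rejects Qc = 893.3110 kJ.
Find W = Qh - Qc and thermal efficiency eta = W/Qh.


W = 2027.0750 - 893.3110 = 1133.7640 kJ
eta = 1133.7640 / 2027.0750 = 0.5593 = 55.9310%

W = 1133.7640 kJ, eta = 55.9310%


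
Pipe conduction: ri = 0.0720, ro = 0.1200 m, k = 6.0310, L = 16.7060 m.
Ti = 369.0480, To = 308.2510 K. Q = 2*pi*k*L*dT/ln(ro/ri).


dT = 60.7970 K
ln(ro/ri) = 0.5108
Q = 2*pi*6.0310*16.7060*60.7970 / 0.5108 = 75344.4296 W

75344.4296 W


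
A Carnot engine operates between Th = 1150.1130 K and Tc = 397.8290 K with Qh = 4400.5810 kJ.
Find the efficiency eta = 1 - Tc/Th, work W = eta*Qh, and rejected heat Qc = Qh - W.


eta = 1 - 397.8290/1150.1130 = 0.6541
W = 0.6541 * 4400.5810 = 2878.4012 kJ
Qc = 4400.5810 - 2878.4012 = 1522.1798 kJ

eta = 65.4096%, W = 2878.4012 kJ, Qc = 1522.1798 kJ


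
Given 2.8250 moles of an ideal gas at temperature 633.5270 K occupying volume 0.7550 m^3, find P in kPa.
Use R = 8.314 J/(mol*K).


P = nRT/V = 2.8250 * 8.314 * 633.5270 / 0.7550
= 14879.6803 / 0.7550 = 19708.1859 Pa = 19.7082 kPa

19.7082 kPa


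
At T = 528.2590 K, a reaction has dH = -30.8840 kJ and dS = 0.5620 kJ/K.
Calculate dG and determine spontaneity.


T*dS = 528.2590 * 0.5620 = 296.8816 kJ
dG = -30.8840 - 296.8816 = -327.7656 kJ (spontaneous)

dG = -327.7656 kJ, spontaneous


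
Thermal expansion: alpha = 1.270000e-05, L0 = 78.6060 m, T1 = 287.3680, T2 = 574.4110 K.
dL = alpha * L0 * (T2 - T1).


dT = 287.0430 K
dL = 1.270000e-05 * 78.6060 * 287.0430 = 0.286554 m
L_final = 78.892554 m

dL = 0.286554 m


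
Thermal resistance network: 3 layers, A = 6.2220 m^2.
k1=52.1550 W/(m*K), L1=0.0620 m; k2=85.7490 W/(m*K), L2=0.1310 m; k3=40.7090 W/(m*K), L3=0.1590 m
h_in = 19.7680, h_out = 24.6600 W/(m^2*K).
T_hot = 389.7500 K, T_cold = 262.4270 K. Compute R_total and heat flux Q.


R_conv_in = 1/(19.7680*6.2220) = 0.0081
R_1 = 0.0620/(52.1550*6.2220) = 0.0002
R_2 = 0.1310/(85.7490*6.2220) = 0.0002
R_3 = 0.1590/(40.7090*6.2220) = 0.0006
R_conv_out = 1/(24.6600*6.2220) = 0.0065
R_total = 0.0157 K/W
Q = 127.3230 / 0.0157 = 8103.5106 W

R_total = 0.0157 K/W, Q = 8103.5106 W


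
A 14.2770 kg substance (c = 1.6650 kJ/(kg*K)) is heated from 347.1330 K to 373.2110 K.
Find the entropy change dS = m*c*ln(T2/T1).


T2/T1 = 1.0751
ln(T2/T1) = 0.0724
dS = 14.2770 * 1.6650 * 0.0724 = 1.7219 kJ/K

1.7219 kJ/K


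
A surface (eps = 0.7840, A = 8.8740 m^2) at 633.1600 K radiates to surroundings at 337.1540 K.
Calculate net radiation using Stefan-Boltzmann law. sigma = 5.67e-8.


T^4 = 1.6071e+11
Tsurr^4 = 1.2922e+10
Q = 0.7840 * 5.67e-8 * 8.8740 * 1.4779e+11 = 58300.3415 W

58300.3415 W


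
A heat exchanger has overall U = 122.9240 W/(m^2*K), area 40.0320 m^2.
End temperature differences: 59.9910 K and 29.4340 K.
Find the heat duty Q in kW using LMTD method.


LMTD = 42.9145 K
Q = 122.9240 * 40.0320 * 42.9145 = 211177.5781 W = 211.1776 kW

211.1776 kW


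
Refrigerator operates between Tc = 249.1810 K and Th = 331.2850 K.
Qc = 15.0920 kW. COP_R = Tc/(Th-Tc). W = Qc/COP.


COP = 249.1810 / 82.1040 = 3.0349
W = 15.0920 / 3.0349 = 4.9727 kW

COP = 3.0349, W = 4.9727 kW


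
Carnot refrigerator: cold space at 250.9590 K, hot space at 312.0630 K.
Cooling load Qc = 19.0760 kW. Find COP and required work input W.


COP = 250.9590 / 61.1040 = 4.1071
W = 19.0760 / 4.1071 = 4.6447 kW

COP = 4.1071, W = 4.6447 kW


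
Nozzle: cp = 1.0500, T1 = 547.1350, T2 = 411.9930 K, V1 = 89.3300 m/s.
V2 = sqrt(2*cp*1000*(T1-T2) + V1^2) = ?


dT = 135.1420 K
2*cp*1000*dT = 283798.2000
V1^2 = 7979.8489
V2 = sqrt(291778.0489) = 540.1648 m/s

540.1648 m/s


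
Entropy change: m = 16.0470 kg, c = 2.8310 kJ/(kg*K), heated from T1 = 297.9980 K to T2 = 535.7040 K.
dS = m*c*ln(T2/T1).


T2/T1 = 1.7977
ln(T2/T1) = 0.5865
dS = 16.0470 * 2.8310 * 0.5865 = 26.6439 kJ/K

26.6439 kJ/K


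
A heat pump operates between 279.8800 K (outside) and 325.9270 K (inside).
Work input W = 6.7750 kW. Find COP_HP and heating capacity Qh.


COP = 325.9270 / 46.0470 = 7.0781
Qh = 7.0781 * 6.7750 = 47.9544 kW

COP = 7.0781, Qh = 47.9544 kW


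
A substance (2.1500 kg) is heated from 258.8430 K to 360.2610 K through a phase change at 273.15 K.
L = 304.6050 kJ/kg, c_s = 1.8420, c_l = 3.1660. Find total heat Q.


Q1 (sensible, solid) = 2.1500 * 1.8420 * 14.3070 = 56.6600 kJ
Q2 (latent) = 2.1500 * 304.6050 = 654.9008 kJ
Q3 (sensible, liquid) = 2.1500 * 3.1660 * 87.1110 = 592.9559 kJ
Q_total = 1304.5166 kJ

1304.5166 kJ


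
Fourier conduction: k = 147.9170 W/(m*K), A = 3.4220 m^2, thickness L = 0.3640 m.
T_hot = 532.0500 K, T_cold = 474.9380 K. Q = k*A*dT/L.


dT = 57.1120 K
Q = 147.9170 * 3.4220 * 57.1120 / 0.3640 = 79418.9390 W

79418.9390 W


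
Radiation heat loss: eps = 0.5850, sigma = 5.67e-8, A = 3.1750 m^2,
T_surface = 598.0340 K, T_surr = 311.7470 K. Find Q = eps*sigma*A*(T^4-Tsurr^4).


T^4 = 1.2791e+11
Tsurr^4 = 9.4452e+09
Q = 0.5850 * 5.67e-8 * 3.1750 * 1.1846e+11 = 12475.8765 W

12475.8765 W


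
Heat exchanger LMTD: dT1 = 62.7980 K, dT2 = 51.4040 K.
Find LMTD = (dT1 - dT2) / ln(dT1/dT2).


dT1/dT2 = 1.2217
ln(dT1/dT2) = 0.2002
LMTD = 11.3940 / 0.2002 = 56.9110 K

56.9110 K


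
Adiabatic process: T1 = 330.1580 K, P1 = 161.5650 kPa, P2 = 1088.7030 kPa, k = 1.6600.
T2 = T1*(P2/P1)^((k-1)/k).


(k-1)/k = 0.3976
(P2/P1)^exp = 2.1351
T2 = 330.1580 * 2.1351 = 704.9367 K

704.9367 K


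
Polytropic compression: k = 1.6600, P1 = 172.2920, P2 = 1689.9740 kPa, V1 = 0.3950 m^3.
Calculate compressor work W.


(k-1)/k = 0.3976
(P2/P1)^exp = 2.4789
W = 2.5152 * 172.2920 * 0.3950 * (2.4789 - 1) = 253.1401 kJ

253.1401 kJ


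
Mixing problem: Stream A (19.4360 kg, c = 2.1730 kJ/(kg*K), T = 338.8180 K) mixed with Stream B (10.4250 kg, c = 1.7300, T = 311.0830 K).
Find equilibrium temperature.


num = 19920.2441
den = 60.2697
Tf = 330.5185 K

330.5185 K


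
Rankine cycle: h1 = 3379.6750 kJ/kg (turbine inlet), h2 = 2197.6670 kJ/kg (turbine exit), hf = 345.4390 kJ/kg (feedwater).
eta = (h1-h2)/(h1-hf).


W = 1182.0080 kJ/kg
Q_in = 3034.2360 kJ/kg
eta = 0.3896 = 38.9557%

eta = 38.9557%


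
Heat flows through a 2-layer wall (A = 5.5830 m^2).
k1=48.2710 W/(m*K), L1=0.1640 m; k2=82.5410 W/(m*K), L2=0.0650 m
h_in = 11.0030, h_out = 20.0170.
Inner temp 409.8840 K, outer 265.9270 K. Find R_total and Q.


R_conv_in = 1/(11.0030*5.5830) = 0.0163
R_1 = 0.1640/(48.2710*5.5830) = 0.0006
R_2 = 0.0650/(82.5410*5.5830) = 0.0001
R_conv_out = 1/(20.0170*5.5830) = 0.0089
R_total = 0.0260 K/W
Q = 143.9570 / 0.0260 = 5541.8161 W

R_total = 0.0260 K/W, Q = 5541.8161 W


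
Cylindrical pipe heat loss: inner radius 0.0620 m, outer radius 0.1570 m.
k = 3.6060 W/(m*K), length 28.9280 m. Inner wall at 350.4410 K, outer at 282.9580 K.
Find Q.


dT = 67.4830 K
ln(ro/ri) = 0.9291
Q = 2*pi*3.6060*28.9280*67.4830 / 0.9291 = 47604.7822 W

47604.7822 W


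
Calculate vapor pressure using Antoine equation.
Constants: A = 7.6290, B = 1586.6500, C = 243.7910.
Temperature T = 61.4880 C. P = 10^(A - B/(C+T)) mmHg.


C+T = 305.2790
B/(C+T) = 5.1974
log10(P) = 7.6290 - 5.1974 = 2.4316
P = 10^2.4316 = 270.1613 mmHg

270.1613 mmHg


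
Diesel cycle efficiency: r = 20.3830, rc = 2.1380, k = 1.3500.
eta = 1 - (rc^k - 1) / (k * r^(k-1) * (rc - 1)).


r^(k-1) = 2.8724
rc^k = 2.7894
eta = 0.5945 = 59.4504%

59.4504%


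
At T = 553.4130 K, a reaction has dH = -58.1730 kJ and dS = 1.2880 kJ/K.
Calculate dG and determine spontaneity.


T*dS = 553.4130 * 1.2880 = 712.7959 kJ
dG = -58.1730 - 712.7959 = -770.9689 kJ (spontaneous)

dG = -770.9689 kJ, spontaneous


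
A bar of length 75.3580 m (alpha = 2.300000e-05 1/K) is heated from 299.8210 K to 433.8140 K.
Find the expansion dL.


dT = 133.9930 K
dL = 2.300000e-05 * 75.3580 * 133.9930 = 0.232241 m
L_final = 75.590241 m

dL = 0.232241 m


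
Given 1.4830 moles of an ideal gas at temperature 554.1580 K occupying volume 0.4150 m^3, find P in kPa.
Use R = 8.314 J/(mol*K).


P = nRT/V = 1.4830 * 8.314 * 554.1580 / 0.4150
= 6832.5808 / 0.4150 = 16464.0502 Pa = 16.4641 kPa

16.4641 kPa


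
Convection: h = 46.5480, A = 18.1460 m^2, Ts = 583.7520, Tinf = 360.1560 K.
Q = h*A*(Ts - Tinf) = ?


dT = 223.5960 K
Q = 46.5480 * 18.1460 * 223.5960 = 188862.5991 W

188862.5991 W


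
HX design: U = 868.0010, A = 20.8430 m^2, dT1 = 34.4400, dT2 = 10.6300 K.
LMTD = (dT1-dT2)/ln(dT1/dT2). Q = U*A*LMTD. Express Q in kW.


LMTD = 20.2545 K
Q = 868.0010 * 20.8430 * 20.2545 = 366440.1033 W = 366.4401 kW

366.4401 kW


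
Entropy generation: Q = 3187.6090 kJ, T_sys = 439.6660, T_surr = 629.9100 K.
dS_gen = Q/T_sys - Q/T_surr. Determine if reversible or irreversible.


dS_sys = 3187.6090/439.6660 = 7.2501 kJ/K
dS_surr = -3187.6090/629.9100 = -5.0604 kJ/K
dS_gen = 7.2501 - 5.0604 = 2.1896 kJ/K (irreversible)

dS_gen = 2.1896 kJ/K, irreversible


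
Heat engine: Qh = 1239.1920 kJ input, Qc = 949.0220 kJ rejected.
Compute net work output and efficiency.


W = 1239.1920 - 949.0220 = 290.1700 kJ
eta = 290.1700 / 1239.1920 = 0.2342 = 23.4161%

W = 290.1700 kJ, eta = 23.4161%


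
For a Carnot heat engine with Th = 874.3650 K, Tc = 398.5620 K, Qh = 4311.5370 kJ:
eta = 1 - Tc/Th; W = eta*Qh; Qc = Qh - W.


eta = 1 - 398.5620/874.3650 = 0.5442
W = 0.5442 * 4311.5370 = 2346.2081 kJ
Qc = 4311.5370 - 2346.2081 = 1965.3289 kJ

eta = 54.4170%, W = 2346.2081 kJ, Qc = 1965.3289 kJ


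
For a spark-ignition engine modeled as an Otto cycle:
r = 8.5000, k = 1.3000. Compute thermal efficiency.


r^(k-1) = 1.9003
eta = 1 - 1/1.9003 = 0.4738 = 47.3772%

47.3772%


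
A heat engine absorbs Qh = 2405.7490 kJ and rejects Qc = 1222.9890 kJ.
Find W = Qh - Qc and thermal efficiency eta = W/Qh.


W = 2405.7490 - 1222.9890 = 1182.7600 kJ
eta = 1182.7600 / 2405.7490 = 0.4916 = 49.1639%

W = 1182.7600 kJ, eta = 49.1639%


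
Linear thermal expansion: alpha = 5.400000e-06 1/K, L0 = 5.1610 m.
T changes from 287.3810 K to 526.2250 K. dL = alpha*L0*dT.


dT = 238.8440 K
dL = 5.400000e-06 * 5.1610 * 238.8440 = 0.006656 m
L_final = 5.167656 m

dL = 0.006656 m


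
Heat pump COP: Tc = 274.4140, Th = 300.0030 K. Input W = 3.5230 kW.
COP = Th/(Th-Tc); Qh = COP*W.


COP = 300.0030 / 25.5890 = 11.7239
Qh = 11.7239 * 3.5230 = 41.3033 kW

COP = 11.7239, Qh = 41.3033 kW


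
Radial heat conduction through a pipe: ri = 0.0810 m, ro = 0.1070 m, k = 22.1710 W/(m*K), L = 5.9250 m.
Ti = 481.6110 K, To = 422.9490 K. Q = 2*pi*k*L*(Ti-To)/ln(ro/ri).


dT = 58.6620 K
ln(ro/ri) = 0.2784
Q = 2*pi*22.1710*5.9250*58.6620 / 0.2784 = 173929.3363 W

173929.3363 W


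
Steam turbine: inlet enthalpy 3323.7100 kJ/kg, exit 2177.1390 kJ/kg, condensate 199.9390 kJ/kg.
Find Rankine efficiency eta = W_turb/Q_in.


W = 1146.5710 kJ/kg
Q_in = 3123.7710 kJ/kg
eta = 0.3670 = 36.7047%

eta = 36.7047%


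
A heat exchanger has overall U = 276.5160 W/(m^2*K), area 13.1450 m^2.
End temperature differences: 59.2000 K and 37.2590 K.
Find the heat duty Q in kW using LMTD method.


LMTD = 47.3859 K
Q = 276.5160 * 13.1450 * 47.3859 = 172238.4089 W = 172.2384 kW

172.2384 kW


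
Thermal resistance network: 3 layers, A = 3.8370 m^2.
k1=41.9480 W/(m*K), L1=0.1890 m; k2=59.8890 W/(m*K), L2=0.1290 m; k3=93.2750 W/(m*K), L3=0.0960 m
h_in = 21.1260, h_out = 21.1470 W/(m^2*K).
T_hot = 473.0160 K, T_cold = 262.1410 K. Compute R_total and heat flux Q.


R_conv_in = 1/(21.1260*3.8370) = 0.0123
R_1 = 0.1890/(41.9480*3.8370) = 0.0012
R_2 = 0.1290/(59.8890*3.8370) = 0.0006
R_3 = 0.0960/(93.2750*3.8370) = 0.0003
R_conv_out = 1/(21.1470*3.8370) = 0.0123
R_total = 0.0267 K/W
Q = 210.8750 / 0.0267 = 7908.4427 W

R_total = 0.0267 K/W, Q = 7908.4427 W


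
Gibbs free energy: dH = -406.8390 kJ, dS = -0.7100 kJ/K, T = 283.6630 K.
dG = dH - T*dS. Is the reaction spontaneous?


T*dS = 283.6630 * -0.7100 = -201.4007 kJ
dG = -406.8390 + 201.4007 = -205.4383 kJ (spontaneous)

dG = -205.4383 kJ, spontaneous


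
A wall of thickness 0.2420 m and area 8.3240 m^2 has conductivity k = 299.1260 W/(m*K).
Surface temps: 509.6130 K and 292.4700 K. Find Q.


dT = 217.1430 K
Q = 299.1260 * 8.3240 * 217.1430 / 0.2420 = 2234172.5044 W

2234172.5044 W


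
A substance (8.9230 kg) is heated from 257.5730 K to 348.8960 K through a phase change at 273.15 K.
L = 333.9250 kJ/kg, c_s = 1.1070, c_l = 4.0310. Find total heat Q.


Q1 (sensible, solid) = 8.9230 * 1.1070 * 15.5770 = 153.8659 kJ
Q2 (latent) = 8.9230 * 333.9250 = 2979.6128 kJ
Q3 (sensible, liquid) = 8.9230 * 4.0310 * 75.7460 = 2724.4786 kJ
Q_total = 5857.9572 kJ

5857.9572 kJ


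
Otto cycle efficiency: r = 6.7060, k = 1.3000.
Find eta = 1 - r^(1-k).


r^(k-1) = 1.7699
eta = 1 - 1/1.7699 = 0.4350 = 43.4984%

43.4984%


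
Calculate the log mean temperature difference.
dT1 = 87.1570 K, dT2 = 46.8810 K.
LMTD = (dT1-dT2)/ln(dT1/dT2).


dT1/dT2 = 1.8591
ln(dT1/dT2) = 0.6201
LMTD = 40.2760 / 0.6201 = 64.9510 K

64.9510 K


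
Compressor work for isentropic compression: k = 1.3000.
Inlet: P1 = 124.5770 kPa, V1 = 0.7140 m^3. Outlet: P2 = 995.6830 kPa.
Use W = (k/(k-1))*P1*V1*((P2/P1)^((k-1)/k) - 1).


(k-1)/k = 0.2308
(P2/P1)^exp = 1.6155
W = 4.3333 * 124.5770 * 0.7140 * (1.6155 - 1) = 237.2456 kJ

237.2456 kJ


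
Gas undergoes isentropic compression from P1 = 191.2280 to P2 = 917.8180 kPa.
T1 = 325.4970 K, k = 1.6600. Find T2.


(k-1)/k = 0.3976
(P2/P1)^exp = 1.8657
T2 = 325.4970 * 1.8657 = 607.2780 K

607.2780 K


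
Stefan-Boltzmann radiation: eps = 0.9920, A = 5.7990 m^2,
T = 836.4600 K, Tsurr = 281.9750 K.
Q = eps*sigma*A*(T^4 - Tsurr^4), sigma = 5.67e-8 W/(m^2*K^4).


T^4 = 4.8953e+11
Tsurr^4 = 6.3218e+09
Q = 0.9920 * 5.67e-8 * 5.7990 * 4.8321e+11 = 157609.9133 W

157609.9133 W


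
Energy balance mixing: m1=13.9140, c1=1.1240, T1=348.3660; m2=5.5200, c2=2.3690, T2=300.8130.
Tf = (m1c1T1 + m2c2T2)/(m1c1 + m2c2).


num = 9381.9084
den = 28.7162
Tf = 326.7112 K

326.7112 K


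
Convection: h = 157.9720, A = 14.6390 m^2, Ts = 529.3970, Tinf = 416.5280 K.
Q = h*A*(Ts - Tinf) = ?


dT = 112.8690 K
Q = 157.9720 * 14.6390 * 112.8690 = 261015.4439 W

261015.4439 W


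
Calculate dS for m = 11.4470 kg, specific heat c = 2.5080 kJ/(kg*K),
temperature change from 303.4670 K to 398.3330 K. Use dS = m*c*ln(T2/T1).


T2/T1 = 1.3126
ln(T2/T1) = 0.2720
dS = 11.4470 * 2.5080 * 0.2720 = 7.8093 kJ/K

7.8093 kJ/K


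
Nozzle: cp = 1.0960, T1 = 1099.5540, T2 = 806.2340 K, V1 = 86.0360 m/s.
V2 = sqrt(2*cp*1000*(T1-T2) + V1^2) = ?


dT = 293.3200 K
2*cp*1000*dT = 642957.4400
V1^2 = 7402.1933
V2 = sqrt(650359.6333) = 806.4488 m/s

806.4488 m/s


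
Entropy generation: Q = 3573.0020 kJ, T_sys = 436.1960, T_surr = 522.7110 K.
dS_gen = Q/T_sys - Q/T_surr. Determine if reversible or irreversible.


dS_sys = 3573.0020/436.1960 = 8.1913 kJ/K
dS_surr = -3573.0020/522.7110 = -6.8355 kJ/K
dS_gen = 8.1913 - 6.8355 = 1.3558 kJ/K (irreversible)

dS_gen = 1.3558 kJ/K, irreversible


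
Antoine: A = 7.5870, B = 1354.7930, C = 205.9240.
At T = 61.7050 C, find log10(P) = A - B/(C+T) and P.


C+T = 267.6290
B/(C+T) = 5.0622
log10(P) = 7.5870 - 5.0622 = 2.5248
P = 10^2.5248 = 334.8070 mmHg

334.8070 mmHg


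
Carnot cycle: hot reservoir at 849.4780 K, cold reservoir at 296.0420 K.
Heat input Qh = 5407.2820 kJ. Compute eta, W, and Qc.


eta = 1 - 296.0420/849.4780 = 0.6515
W = 0.6515 * 5407.2820 = 3522.8511 kJ
Qc = 5407.2820 - 3522.8511 = 1884.4309 kJ

eta = 65.1501%, W = 3522.8511 kJ, Qc = 1884.4309 kJ


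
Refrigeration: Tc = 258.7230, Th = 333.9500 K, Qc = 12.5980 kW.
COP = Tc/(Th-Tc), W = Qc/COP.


COP = 258.7230 / 75.2270 = 3.4392
W = 12.5980 / 3.4392 = 3.6630 kW

COP = 3.4392, W = 3.6630 kW


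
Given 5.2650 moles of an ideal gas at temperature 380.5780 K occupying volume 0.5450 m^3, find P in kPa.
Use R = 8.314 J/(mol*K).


P = nRT/V = 5.2650 * 8.314 * 380.5780 / 0.5450
= 16659.1207 / 0.5450 = 30567.1940 Pa = 30.5672 kPa

30.5672 kPa


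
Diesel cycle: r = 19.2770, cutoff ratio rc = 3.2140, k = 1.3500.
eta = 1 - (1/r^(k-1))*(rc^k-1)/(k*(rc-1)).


r^(k-1) = 2.8169
rc^k = 4.8363
eta = 0.5443 = 54.4345%

54.4345%


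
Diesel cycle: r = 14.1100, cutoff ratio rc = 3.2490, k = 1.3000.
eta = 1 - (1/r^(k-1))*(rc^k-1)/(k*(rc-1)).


r^(k-1) = 2.2124
rc^k = 4.6267
eta = 0.4393 = 43.9307%

43.9307%


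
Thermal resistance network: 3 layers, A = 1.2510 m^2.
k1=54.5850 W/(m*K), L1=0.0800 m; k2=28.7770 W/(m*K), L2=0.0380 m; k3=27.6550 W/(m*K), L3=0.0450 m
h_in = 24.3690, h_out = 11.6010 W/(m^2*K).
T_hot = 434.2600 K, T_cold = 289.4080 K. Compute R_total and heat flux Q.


R_conv_in = 1/(24.3690*1.2510) = 0.0328
R_1 = 0.0800/(54.5850*1.2510) = 0.0012
R_2 = 0.0380/(28.7770*1.2510) = 0.0011
R_3 = 0.0450/(27.6550*1.2510) = 0.0013
R_conv_out = 1/(11.6010*1.2510) = 0.0689
R_total = 0.1052 K/W
Q = 144.8520 / 0.1052 = 1376.4672 W

R_total = 0.1052 K/W, Q = 1376.4672 W


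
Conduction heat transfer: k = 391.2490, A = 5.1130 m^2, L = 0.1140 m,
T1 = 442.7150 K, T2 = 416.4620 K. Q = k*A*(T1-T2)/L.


dT = 26.2530 K
Q = 391.2490 * 5.1130 * 26.2530 / 0.1140 = 460683.9909 W

460683.9909 W


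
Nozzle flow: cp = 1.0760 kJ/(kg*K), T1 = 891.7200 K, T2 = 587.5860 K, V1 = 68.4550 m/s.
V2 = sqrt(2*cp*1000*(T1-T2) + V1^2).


dT = 304.1340 K
2*cp*1000*dT = 654496.3680
V1^2 = 4686.0870
V2 = sqrt(659182.4550) = 811.9005 m/s

811.9005 m/s


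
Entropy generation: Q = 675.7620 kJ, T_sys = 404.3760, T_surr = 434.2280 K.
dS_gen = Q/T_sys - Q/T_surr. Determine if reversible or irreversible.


dS_sys = 675.7620/404.3760 = 1.6711 kJ/K
dS_surr = -675.7620/434.2280 = -1.5562 kJ/K
dS_gen = 1.6711 - 1.5562 = 0.1149 kJ/K (irreversible)

dS_gen = 0.1149 kJ/K, irreversible


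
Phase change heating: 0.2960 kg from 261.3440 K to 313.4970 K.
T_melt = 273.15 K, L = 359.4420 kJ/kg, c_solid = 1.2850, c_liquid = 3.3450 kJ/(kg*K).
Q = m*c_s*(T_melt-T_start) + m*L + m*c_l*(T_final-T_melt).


Q1 (sensible, solid) = 0.2960 * 1.2850 * 11.8060 = 4.4905 kJ
Q2 (latent) = 0.2960 * 359.4420 = 106.3948 kJ
Q3 (sensible, liquid) = 0.2960 * 3.3450 * 40.3470 = 39.9484 kJ
Q_total = 150.8337 kJ

150.8337 kJ


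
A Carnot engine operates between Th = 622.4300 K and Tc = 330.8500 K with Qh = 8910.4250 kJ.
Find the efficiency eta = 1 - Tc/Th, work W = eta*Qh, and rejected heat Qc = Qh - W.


eta = 1 - 330.8500/622.4300 = 0.4685
W = 0.4685 * 8910.4250 = 4174.1268 kJ
Qc = 8910.4250 - 4174.1268 = 4736.2982 kJ

eta = 46.8454%, W = 4174.1268 kJ, Qc = 4736.2982 kJ


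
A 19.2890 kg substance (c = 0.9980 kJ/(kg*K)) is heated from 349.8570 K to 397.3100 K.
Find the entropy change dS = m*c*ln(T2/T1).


T2/T1 = 1.1356
ln(T2/T1) = 0.1272
dS = 19.2890 * 0.9980 * 0.1272 = 2.4485 kJ/K

2.4485 kJ/K


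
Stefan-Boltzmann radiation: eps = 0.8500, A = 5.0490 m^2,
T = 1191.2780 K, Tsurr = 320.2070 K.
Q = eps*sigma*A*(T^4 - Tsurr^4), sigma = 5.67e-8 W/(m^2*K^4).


T^4 = 2.0140e+12
Tsurr^4 = 1.0513e+10
Q = 0.8500 * 5.67e-8 * 5.0490 * 2.0035e+12 = 487513.7677 W

487513.7677 W


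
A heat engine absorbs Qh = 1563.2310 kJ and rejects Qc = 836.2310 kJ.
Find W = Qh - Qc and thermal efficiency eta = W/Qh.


W = 1563.2310 - 836.2310 = 727.0000 kJ
eta = 727.0000 / 1563.2310 = 0.4651 = 46.5062%

W = 727.0000 kJ, eta = 46.5062%


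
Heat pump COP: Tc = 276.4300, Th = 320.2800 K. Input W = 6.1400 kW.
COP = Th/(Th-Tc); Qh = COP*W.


COP = 320.2800 / 43.8500 = 7.3040
Qh = 7.3040 * 6.1400 = 44.8465 kW

COP = 7.3040, Qh = 44.8465 kW


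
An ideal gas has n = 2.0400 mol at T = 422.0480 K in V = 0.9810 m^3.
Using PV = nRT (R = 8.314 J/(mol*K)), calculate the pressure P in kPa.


P = nRT/V = 2.0400 * 8.314 * 422.0480 / 0.9810
= 7158.1704 / 0.9810 = 7296.8098 Pa = 7.2968 kPa

7.2968 kPa


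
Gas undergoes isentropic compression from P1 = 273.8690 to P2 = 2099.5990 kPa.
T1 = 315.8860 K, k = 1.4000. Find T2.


(k-1)/k = 0.2857
(P2/P1)^exp = 1.7895
T2 = 315.8860 * 1.7895 = 565.2901 K

565.2901 K


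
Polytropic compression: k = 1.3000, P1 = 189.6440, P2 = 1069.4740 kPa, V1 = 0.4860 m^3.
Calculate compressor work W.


(k-1)/k = 0.2308
(P2/P1)^exp = 1.4906
W = 4.3333 * 189.6440 * 0.4860 * (1.4906 - 1) = 195.9407 kJ

195.9407 kJ


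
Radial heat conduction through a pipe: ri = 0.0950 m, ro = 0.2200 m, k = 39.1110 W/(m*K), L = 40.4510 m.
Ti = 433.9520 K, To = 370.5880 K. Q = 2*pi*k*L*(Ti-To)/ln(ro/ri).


dT = 63.3640 K
ln(ro/ri) = 0.8398
Q = 2*pi*39.1110*40.4510*63.3640 / 0.8398 = 750067.3912 W

750067.3912 W


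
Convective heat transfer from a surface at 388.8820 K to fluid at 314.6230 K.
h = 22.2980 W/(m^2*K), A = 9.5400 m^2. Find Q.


dT = 74.2590 K
Q = 22.2980 * 9.5400 * 74.2590 = 15796.5913 W

15796.5913 W


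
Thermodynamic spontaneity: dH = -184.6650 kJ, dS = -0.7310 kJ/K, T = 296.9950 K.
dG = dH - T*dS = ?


T*dS = 296.9950 * -0.7310 = -217.1033 kJ
dG = -184.6650 + 217.1033 = 32.4383 kJ (non-spontaneous)

dG = 32.4383 kJ, non-spontaneous


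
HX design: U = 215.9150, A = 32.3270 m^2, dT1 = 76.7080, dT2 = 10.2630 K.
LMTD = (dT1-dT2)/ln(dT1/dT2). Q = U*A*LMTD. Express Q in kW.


LMTD = 33.0332 K
Q = 215.9150 * 32.3270 * 33.0332 = 230567.9552 W = 230.5680 kW

230.5680 kW


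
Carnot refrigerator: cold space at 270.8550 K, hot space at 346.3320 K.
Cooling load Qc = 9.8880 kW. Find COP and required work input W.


COP = 270.8550 / 75.4770 = 3.5886
W = 9.8880 / 3.5886 = 2.7554 kW

COP = 3.5886, W = 2.7554 kW


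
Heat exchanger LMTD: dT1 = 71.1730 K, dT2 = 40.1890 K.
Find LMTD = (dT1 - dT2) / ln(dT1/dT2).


dT1/dT2 = 1.7710
ln(dT1/dT2) = 0.5715
LMTD = 30.9840 / 0.5715 = 54.2133 K

54.2133 K


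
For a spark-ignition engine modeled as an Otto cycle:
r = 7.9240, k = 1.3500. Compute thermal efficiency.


r^(k-1) = 2.0636
eta = 1 - 1/2.0636 = 0.5154 = 51.5416%

51.5416%


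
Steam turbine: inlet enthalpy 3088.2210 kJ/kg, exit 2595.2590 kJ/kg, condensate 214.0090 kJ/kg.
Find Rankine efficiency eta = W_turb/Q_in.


W = 492.9620 kJ/kg
Q_in = 2874.2120 kJ/kg
eta = 0.1715 = 17.1512%

eta = 17.1512%


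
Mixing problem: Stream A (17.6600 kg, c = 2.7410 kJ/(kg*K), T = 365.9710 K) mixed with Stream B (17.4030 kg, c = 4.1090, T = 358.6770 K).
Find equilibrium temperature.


num = 43363.8216
den = 119.9150
Tf = 361.6214 K

361.6214 K


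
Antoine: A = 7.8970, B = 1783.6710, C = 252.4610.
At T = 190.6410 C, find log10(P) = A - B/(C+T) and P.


C+T = 443.1020
B/(C+T) = 4.0254
log10(P) = 7.8970 - 4.0254 = 3.8716
P = 10^3.8716 = 7440.1463 mmHg

7440.1463 mmHg


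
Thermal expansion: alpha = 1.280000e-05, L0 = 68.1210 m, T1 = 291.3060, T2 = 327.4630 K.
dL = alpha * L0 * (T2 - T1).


dT = 36.1570 K
dL = 1.280000e-05 * 68.1210 * 36.1570 = 0.031527 m
L_final = 68.152527 m

dL = 0.031527 m


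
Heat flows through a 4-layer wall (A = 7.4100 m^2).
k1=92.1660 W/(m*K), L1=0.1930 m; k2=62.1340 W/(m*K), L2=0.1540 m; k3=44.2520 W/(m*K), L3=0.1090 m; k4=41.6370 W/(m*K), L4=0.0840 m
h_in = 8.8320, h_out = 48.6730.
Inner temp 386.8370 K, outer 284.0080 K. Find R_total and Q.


R_conv_in = 1/(8.8320*7.4100) = 0.0153
R_1 = 0.1930/(92.1660*7.4100) = 0.0003
R_2 = 0.1540/(62.1340*7.4100) = 0.0003
R_3 = 0.1090/(44.2520*7.4100) = 0.0003
R_4 = 0.0840/(41.6370*7.4100) = 0.0003
R_conv_out = 1/(48.6730*7.4100) = 0.0028
R_total = 0.0193 K/W
Q = 102.8290 / 0.0193 = 5335.0126 W

R_total = 0.0193 K/W, Q = 5335.0126 W


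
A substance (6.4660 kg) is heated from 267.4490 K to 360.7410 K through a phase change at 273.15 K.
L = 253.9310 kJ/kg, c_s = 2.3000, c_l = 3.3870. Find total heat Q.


Q1 (sensible, solid) = 6.4660 * 2.3000 * 5.7010 = 84.7841 kJ
Q2 (latent) = 6.4660 * 253.9310 = 1641.9178 kJ
Q3 (sensible, liquid) = 6.4660 * 3.3870 * 87.5910 = 1918.2729 kJ
Q_total = 3644.9748 kJ

3644.9748 kJ


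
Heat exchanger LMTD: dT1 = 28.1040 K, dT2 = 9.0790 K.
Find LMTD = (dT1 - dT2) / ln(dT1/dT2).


dT1/dT2 = 3.0955
ln(dT1/dT2) = 1.1299
LMTD = 19.0250 / 1.1299 = 16.8371 K

16.8371 K


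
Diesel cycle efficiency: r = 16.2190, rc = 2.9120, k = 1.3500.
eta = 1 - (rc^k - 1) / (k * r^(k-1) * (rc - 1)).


r^(k-1) = 2.6516
rc^k = 4.2331
eta = 0.5276 = 52.7623%

52.7623%


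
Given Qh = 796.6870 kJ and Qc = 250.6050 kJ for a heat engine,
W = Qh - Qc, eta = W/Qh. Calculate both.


W = 796.6870 - 250.6050 = 546.0820 kJ
eta = 546.0820 / 796.6870 = 0.6854 = 68.5441%

W = 546.0820 kJ, eta = 68.5441%


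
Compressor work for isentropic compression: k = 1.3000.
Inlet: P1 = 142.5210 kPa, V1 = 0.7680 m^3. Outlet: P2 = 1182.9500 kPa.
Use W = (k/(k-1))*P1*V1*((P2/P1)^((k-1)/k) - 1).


(k-1)/k = 0.2308
(P2/P1)^exp = 1.6297
W = 4.3333 * 142.5210 * 0.7680 * (1.6297 - 1) = 298.6542 kJ

298.6542 kJ


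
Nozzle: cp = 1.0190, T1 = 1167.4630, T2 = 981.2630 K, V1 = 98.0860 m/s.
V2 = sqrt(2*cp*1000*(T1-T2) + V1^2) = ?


dT = 186.2000 K
2*cp*1000*dT = 379475.6000
V1^2 = 9620.8634
V2 = sqrt(389096.4634) = 623.7760 m/s

623.7760 m/s


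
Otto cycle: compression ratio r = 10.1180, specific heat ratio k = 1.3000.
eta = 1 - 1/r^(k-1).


r^(k-1) = 2.0023
eta = 1 - 1/2.0023 = 0.5006 = 50.0573%

50.0573%


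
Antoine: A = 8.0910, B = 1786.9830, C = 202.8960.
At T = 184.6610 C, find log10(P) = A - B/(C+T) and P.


C+T = 387.5570
B/(C+T) = 4.6109
log10(P) = 8.0910 - 4.6109 = 3.4801
P = 10^3.4801 = 3020.7113 mmHg

3020.7113 mmHg


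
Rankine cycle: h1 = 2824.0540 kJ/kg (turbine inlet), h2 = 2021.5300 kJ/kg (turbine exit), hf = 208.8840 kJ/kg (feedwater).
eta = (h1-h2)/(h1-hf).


W = 802.5240 kJ/kg
Q_in = 2615.1700 kJ/kg
eta = 0.3069 = 30.6873%

eta = 30.6873%


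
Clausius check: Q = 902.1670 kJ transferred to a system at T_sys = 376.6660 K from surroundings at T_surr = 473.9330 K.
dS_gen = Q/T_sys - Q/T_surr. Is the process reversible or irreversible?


dS_sys = 902.1670/376.6660 = 2.3951 kJ/K
dS_surr = -902.1670/473.9330 = -1.9036 kJ/K
dS_gen = 2.3951 - 1.9036 = 0.4916 kJ/K (irreversible)

dS_gen = 0.4916 kJ/K, irreversible


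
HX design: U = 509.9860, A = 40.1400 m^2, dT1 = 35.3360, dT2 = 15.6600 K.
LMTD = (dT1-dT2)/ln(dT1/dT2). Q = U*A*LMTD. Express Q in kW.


LMTD = 24.1782 K
Q = 509.9860 * 40.1400 * 24.1782 = 494947.0139 W = 494.9470 kW

494.9470 kW


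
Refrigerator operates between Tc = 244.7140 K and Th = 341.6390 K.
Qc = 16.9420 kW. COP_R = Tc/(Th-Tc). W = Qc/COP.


COP = 244.7140 / 96.9250 = 2.5248
W = 16.9420 / 2.5248 = 6.7103 kW

COP = 2.5248, W = 6.7103 kW


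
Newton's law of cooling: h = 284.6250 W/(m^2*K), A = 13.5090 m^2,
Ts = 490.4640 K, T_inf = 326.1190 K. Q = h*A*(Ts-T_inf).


dT = 164.3450 K
Q = 284.6250 * 13.5090 * 164.3450 = 631906.3812 W

631906.3812 W


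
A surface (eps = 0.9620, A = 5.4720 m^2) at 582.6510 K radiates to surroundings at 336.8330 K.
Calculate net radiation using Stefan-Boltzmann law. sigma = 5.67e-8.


T^4 = 1.1525e+11
Tsurr^4 = 1.2872e+10
Q = 0.9620 * 5.67e-8 * 5.4720 * 1.0238e+11 = 30556.3493 W

30556.3493 W


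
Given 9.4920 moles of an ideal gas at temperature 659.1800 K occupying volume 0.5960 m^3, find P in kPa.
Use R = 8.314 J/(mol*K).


P = nRT/V = 9.4920 * 8.314 * 659.1800 / 0.5960
= 52020.1706 / 0.5960 = 87282.1654 Pa = 87.2822 kPa

87.2822 kPa


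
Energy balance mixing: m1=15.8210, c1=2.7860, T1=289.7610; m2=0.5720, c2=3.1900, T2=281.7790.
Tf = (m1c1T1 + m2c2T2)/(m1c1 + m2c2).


num = 13286.0408
den = 45.9020
Tf = 289.4437 K

289.4437 K


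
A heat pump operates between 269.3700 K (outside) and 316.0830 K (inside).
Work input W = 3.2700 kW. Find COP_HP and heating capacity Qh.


COP = 316.0830 / 46.7130 = 6.7665
Qh = 6.7665 * 3.2700 = 22.1264 kW

COP = 6.7665, Qh = 22.1264 kW


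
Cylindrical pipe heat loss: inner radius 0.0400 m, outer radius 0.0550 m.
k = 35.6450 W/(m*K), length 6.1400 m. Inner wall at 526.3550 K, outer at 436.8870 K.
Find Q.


dT = 89.4680 K
ln(ro/ri) = 0.3185
Q = 2*pi*35.6450*6.1400*89.4680 / 0.3185 = 386338.7284 W

386338.7284 W


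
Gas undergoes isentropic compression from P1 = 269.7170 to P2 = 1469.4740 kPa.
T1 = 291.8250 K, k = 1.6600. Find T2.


(k-1)/k = 0.3976
(P2/P1)^exp = 1.9621
T2 = 291.8250 * 1.9621 = 572.5980 K

572.5980 K


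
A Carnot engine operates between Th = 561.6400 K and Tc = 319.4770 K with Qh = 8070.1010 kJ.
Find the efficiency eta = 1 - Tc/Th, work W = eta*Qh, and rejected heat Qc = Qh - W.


eta = 1 - 319.4770/561.6400 = 0.4312
W = 0.4312 * 8070.1010 = 3479.5952 kJ
Qc = 8070.1010 - 3479.5952 = 4590.5058 kJ

eta = 43.1171%, W = 3479.5952 kJ, Qc = 4590.5058 kJ


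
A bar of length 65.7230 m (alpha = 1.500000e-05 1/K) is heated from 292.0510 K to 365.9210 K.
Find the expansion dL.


dT = 73.8700 K
dL = 1.500000e-05 * 65.7230 * 73.8700 = 0.072824 m
L_final = 65.795824 m

dL = 0.072824 m


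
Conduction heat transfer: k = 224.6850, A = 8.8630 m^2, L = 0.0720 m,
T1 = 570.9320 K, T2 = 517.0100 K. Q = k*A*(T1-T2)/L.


dT = 53.9220 K
Q = 224.6850 * 8.8630 * 53.9220 / 0.0720 = 1491380.0345 W

1491380.0345 W


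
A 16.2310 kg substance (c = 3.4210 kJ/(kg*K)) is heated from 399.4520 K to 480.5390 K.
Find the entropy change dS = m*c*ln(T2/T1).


T2/T1 = 1.2030
ln(T2/T1) = 0.1848
dS = 16.2310 * 3.4210 * 0.1848 = 10.2621 kJ/K

10.2621 kJ/K


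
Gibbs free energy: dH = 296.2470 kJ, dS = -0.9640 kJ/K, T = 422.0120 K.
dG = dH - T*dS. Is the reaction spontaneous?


T*dS = 422.0120 * -0.9640 = -406.8196 kJ
dG = 296.2470 + 406.8196 = 703.0666 kJ (non-spontaneous)

dG = 703.0666 kJ, non-spontaneous


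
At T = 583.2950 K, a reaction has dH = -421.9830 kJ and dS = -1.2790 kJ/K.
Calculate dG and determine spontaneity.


T*dS = 583.2950 * -1.2790 = -746.0343 kJ
dG = -421.9830 + 746.0343 = 324.0513 kJ (non-spontaneous)

dG = 324.0513 kJ, non-spontaneous


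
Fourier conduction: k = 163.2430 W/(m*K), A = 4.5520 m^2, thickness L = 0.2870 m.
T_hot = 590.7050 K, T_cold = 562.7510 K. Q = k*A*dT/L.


dT = 27.9540 K
Q = 163.2430 * 4.5520 * 27.9540 / 0.2870 = 72376.7179 W

72376.7179 W


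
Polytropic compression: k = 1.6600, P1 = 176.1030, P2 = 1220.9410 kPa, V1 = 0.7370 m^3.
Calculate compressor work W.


(k-1)/k = 0.3976
(P2/P1)^exp = 2.1595
W = 2.5152 * 176.1030 * 0.7370 * (2.1595 - 1) = 378.4893 kJ

378.4893 kJ


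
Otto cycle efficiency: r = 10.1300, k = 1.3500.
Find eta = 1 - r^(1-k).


r^(k-1) = 2.2489
eta = 1 - 1/2.2489 = 0.5553 = 55.5331%

55.5331%


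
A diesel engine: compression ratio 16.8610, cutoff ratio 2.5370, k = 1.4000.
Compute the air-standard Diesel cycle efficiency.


r^(k-1) = 3.0957
rc^k = 3.6817
eta = 0.5974 = 59.7417%

59.7417%


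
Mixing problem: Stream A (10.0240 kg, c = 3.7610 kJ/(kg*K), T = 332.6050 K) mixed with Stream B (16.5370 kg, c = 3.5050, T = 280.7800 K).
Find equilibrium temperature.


num = 28813.9186
den = 95.6624
Tf = 301.2041 K

301.2041 K


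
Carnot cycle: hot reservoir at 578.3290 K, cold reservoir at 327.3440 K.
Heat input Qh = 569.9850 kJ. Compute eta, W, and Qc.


eta = 1 - 327.3440/578.3290 = 0.4340
W = 0.4340 * 569.9850 = 247.3638 kJ
Qc = 569.9850 - 247.3638 = 322.6212 kJ

eta = 43.3983%, W = 247.3638 kJ, Qc = 322.6212 kJ
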